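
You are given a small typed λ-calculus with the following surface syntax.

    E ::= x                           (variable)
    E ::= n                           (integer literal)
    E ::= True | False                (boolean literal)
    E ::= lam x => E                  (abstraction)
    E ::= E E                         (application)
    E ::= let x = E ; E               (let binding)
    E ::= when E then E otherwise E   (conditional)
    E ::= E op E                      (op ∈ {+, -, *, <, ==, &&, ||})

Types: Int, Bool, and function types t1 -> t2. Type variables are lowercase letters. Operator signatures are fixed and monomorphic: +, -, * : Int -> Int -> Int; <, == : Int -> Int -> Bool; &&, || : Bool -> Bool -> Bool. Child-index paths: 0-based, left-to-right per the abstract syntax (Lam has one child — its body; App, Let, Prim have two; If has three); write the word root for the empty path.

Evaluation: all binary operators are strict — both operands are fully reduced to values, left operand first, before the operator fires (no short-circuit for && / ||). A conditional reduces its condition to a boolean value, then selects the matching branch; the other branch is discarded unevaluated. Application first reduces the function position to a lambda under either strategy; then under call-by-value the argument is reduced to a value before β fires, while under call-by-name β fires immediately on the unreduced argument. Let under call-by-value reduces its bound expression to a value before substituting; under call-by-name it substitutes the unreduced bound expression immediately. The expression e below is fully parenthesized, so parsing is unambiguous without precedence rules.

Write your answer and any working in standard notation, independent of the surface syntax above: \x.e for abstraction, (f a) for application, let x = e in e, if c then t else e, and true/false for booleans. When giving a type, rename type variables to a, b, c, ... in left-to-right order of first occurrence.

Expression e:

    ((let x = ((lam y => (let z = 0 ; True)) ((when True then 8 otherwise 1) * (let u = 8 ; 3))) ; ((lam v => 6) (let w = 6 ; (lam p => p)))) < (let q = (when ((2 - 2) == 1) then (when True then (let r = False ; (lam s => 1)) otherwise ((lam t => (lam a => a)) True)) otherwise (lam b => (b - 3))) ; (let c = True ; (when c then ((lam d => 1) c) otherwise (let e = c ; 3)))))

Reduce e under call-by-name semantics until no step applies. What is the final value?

Answer: false

Derivation:
step 0: ((let x = ((\y.(let z = 0 in true)) ((if true then 8 else 1) * (let u = 8 in 3))) in ((\v.6) (let w = 6 in (\p.p)))) < (let q = (if ((2 - 2) == 1) then (if true then (let r = false in (\s.1)) else ((\t.(\a.a)) true)) else (\b.(b - 3))) in (let c = true in (if c then ((\d.1) c) else (let e = c in 3)))))
step 1: [let@0] (((\v.6) (let w = 6 in (\p.p))) < (let q = (if ((2 - 2) == 1) then (if true then (let r = false in (\s.1)) else ((\t.(\a.a)) true)) else (\b.(b - 3))) in (let c = true in (if c then ((\d.1) c) else (let e = c in 3)))))
step 2: [beta@0] (6 < (let q = (if ((2 - 2) == 1) then (if true then (let r = false in (\s.1)) else ((\t.(\a.a)) true)) else (\b.(b - 3))) in (let c = true in (if c then ((\d.1) c) else (let e = c in 3)))))
step 3: [let@1] (6 < (let c = true in (if c then ((\d.1) c) else (let e = c in 3))))
step 4: [let@1] (6 < (if true then ((\d.1) true) else (let e = true in 3)))
step 5: [if@1] (6 < ((\d.1) true))
step 6: [beta@1] (6 < 1)
step 7: [delta@root] false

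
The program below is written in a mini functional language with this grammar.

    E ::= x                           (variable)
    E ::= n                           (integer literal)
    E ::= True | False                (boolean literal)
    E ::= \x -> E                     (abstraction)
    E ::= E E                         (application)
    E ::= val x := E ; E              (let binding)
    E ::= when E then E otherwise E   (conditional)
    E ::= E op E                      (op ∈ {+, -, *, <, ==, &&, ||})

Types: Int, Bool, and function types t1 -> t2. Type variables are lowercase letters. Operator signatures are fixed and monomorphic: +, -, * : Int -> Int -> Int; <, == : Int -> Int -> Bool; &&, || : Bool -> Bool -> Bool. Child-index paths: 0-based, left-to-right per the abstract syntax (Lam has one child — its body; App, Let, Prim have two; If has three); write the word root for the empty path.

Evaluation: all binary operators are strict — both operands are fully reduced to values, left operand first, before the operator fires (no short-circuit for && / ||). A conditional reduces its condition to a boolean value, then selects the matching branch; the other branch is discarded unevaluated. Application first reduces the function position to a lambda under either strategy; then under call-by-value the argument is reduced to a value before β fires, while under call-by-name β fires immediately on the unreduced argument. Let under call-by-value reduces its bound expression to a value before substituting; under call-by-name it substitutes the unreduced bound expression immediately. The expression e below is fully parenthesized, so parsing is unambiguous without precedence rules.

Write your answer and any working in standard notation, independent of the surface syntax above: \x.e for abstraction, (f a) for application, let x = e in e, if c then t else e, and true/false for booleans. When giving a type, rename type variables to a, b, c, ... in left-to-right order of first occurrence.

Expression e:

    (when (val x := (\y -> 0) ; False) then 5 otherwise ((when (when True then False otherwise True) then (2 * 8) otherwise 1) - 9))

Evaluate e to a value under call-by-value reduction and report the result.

Derivation:
step 0: (if (let x = (\y.0) in false) then 5 else ((if (if true then false else true) then (2 * 8) else 1) - 9))
step 1: [let@0] (if false then 5 else ((if (if true then false else true) then (2 * 8) else 1) - 9))
step 2: [if@root] ((if (if true then false else true) then (2 * 8) else 1) - 9)
step 3: [if@0.0] ((if false then (2 * 8) else 1) - 9)
step 4: [if@0] (1 - 9)
step 5: [delta@root] -8

Answer: -8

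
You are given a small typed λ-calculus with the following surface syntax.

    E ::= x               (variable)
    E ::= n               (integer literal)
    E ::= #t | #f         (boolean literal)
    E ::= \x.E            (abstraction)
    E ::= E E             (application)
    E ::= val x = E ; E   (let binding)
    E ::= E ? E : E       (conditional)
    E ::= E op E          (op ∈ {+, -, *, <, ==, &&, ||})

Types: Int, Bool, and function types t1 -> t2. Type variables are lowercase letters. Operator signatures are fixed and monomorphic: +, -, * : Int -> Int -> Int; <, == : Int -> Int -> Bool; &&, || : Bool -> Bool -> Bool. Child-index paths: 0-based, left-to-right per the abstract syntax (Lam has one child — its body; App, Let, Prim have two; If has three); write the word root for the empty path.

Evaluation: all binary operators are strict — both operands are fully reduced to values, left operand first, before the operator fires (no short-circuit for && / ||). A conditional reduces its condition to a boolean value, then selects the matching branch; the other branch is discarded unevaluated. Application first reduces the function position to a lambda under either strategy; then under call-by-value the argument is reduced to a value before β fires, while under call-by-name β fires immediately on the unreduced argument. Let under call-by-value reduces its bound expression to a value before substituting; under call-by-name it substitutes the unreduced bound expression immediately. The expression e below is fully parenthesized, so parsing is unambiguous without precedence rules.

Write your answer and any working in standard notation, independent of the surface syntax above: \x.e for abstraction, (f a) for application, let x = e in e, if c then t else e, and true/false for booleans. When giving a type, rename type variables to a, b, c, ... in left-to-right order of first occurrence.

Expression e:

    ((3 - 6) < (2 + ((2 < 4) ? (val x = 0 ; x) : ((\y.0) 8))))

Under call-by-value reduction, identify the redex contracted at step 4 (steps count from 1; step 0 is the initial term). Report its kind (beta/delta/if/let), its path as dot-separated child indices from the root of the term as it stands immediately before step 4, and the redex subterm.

Answer: let at 1.1 : (let x = 0 in x)

Working:
step 0: ((3 - 6) < (2 + (if (2 < 4) then (let x = 0 in x) else ((\y.0) 8))))
step 1: [delta@0] (-3 < (2 + (if (2 < 4) then (let x = 0 in x) else ((\y.0) 8))))
step 2: [delta@1.1.0] (-3 < (2 + (if true then (let x = 0 in x) else ((\y.0) 8))))
step 3: [if@1.1] (-3 < (2 + (let x = 0 in x)))
step 4: [let@1.1] (-3 < (2 + 0))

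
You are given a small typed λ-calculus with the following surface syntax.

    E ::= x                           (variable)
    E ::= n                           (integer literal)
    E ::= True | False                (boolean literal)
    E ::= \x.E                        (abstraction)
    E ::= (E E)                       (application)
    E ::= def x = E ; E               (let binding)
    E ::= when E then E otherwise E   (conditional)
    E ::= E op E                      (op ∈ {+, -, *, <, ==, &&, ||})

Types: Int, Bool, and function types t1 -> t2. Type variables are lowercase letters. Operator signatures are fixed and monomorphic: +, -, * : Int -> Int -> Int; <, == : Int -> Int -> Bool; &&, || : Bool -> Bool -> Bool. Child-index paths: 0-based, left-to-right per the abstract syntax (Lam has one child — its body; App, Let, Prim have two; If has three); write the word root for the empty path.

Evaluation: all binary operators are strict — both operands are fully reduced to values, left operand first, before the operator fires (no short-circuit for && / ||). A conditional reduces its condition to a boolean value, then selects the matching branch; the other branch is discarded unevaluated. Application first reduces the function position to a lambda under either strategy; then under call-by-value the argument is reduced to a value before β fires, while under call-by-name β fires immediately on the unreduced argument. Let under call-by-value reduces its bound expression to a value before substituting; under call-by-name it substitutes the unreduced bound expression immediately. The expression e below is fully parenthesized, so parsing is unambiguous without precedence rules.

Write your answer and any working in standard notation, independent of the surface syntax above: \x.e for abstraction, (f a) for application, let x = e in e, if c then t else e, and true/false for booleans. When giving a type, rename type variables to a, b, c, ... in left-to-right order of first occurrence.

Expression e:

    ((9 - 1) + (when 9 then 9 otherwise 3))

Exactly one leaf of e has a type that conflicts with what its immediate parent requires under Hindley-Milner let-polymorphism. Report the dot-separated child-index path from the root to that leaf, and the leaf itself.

Answer: 1.0 : 9

Working:
  unify Int ~ Int
  unify Int ~ Int
  unify Int ~ Int
  unify Int ~ Bool
  FAIL: mismatch Int ~ Bool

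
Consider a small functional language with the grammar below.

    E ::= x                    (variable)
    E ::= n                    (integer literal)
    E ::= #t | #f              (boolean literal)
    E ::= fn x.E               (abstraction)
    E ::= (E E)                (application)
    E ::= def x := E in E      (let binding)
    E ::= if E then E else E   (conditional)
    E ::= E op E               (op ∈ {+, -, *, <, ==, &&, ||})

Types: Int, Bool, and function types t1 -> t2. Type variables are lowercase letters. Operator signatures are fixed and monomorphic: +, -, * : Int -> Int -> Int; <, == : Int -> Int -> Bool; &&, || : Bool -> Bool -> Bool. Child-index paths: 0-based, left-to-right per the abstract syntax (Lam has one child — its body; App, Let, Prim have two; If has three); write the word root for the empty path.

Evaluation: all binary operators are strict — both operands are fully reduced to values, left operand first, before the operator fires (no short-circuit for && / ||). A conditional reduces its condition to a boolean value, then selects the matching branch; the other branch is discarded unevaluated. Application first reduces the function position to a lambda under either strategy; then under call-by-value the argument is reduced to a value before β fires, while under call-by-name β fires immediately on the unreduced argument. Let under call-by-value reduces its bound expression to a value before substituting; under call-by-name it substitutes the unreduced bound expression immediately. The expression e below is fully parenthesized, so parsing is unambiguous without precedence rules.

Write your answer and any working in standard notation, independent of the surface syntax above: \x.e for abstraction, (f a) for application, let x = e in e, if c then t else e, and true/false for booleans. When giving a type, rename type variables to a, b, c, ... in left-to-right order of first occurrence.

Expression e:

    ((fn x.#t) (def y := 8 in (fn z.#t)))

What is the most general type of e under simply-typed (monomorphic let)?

Answer: Bool

Working:
\x._ : a -> Bool
let y : Int
\z._ : b -> Bool
  unify a -> Bool ~ (b -> Bool) -> c
  unify a ~ b -> Bool
  unify Bool ~ c
_ _ : Bool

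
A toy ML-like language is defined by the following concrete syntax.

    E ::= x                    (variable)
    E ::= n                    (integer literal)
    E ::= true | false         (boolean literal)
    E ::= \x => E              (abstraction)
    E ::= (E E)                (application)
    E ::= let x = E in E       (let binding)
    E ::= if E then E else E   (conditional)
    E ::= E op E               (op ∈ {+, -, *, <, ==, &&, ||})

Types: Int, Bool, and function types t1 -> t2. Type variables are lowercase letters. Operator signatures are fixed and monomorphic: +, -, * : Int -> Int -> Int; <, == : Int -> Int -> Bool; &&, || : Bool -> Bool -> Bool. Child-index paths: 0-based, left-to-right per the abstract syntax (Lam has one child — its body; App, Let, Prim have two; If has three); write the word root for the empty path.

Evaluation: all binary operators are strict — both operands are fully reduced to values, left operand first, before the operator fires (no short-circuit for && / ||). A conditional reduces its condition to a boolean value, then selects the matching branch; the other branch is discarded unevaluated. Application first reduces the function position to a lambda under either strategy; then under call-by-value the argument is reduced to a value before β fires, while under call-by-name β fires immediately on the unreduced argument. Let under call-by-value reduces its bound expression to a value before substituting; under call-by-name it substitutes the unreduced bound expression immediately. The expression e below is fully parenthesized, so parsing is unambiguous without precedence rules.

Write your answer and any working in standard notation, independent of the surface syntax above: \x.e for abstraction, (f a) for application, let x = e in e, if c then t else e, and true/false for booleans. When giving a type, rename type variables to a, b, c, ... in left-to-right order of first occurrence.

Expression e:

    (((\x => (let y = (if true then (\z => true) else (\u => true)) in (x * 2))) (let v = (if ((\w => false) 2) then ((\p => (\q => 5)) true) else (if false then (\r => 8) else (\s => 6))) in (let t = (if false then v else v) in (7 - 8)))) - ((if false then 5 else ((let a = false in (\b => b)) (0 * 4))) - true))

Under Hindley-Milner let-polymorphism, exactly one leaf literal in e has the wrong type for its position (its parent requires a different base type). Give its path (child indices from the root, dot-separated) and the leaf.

Derivation:
  unify Bool ~ Bool
\z._ : b -> Bool
\u._ : c -> Bool
  unify b -> Bool ~ c -> Bool
  unify b ~ c
  unify Bool ~ Bool
let y : forall. c -> Bool
x : a
  unify a ~ Int
  unify Int ~ Int
\x._ : Int -> Int
\w._ : d -> Bool
  unify d -> Bool ~ Int -> e
  unify d ~ Int
  unify Bool ~ e
_ _ : Bool
  unify Bool ~ Bool
\q._ : g -> Int
\p._ : f -> g -> Int
  unify f -> g -> Int ~ Bool -> h
  unify f ~ Bool
  unify g -> Int ~ h
_ _ : g -> Int
  unify Bool ~ Bool
\r._ : i -> Int
\s._ : j -> Int
  unify i -> Int ~ j -> Int
  unify i ~ j
  unify Int ~ Int
  unify g -> Int ~ j -> Int
  unify g ~ j
  unify Int ~ Int
let v : forall. j -> Int
  unify Bool ~ Bool
v : k -> Int
v : l -> Int
  unify k -> Int ~ l -> Int
  unify k ~ l
  unify Int ~ Int
let t : forall. l -> Int
  unify Int ~ Int
  unify Int ~ Int
  unify Int -> Int ~ Int -> m
  unify Int ~ Int
  unify Int ~ m
_ _ : Int
  unify Int ~ Int
  unify Bool ~ Bool
let a : Bool
b : n
\b._ : n -> n
  unify Int ~ Int
  unify Int ~ Int
  unify n -> n ~ Int -> o
  unify n ~ Int
  unify Int ~ o
_ _ : Int
  unify Int ~ Int
  unify Int ~ Int
  unify Bool ~ Int
  FAIL: mismatch Bool ~ Int

Answer: 1.1 : true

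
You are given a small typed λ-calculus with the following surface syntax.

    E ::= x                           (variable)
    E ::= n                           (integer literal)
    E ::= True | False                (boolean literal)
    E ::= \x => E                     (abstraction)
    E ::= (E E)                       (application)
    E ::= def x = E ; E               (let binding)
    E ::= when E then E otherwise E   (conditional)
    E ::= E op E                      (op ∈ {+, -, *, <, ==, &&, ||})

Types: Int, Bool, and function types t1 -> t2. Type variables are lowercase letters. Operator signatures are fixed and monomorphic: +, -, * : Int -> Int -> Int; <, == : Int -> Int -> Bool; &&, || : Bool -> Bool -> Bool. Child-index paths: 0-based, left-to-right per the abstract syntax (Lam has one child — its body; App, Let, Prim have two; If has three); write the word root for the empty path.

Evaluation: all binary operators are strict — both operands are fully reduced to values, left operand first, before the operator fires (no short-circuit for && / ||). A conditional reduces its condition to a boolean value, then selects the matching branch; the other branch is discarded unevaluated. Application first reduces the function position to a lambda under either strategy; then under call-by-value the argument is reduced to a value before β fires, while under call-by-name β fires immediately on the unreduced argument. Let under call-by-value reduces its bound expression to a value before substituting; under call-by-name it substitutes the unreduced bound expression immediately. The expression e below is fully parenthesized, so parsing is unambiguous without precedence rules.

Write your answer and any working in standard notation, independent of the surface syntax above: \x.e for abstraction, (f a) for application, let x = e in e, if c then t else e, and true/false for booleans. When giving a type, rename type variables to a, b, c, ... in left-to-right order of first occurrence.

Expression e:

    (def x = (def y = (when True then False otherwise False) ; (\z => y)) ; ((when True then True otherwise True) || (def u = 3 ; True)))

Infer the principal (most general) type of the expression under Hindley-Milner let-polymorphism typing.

Trace:
  unify Bool ~ Bool
  unify Bool ~ Bool
let y : Bool
y : Bool
\z._ : a -> Bool
let x : forall. a -> Bool
  unify Bool ~ Bool
  unify Bool ~ Bool
  unify Bool ~ Bool
let u : Int
  unify Bool ~ Bool

Answer: Bool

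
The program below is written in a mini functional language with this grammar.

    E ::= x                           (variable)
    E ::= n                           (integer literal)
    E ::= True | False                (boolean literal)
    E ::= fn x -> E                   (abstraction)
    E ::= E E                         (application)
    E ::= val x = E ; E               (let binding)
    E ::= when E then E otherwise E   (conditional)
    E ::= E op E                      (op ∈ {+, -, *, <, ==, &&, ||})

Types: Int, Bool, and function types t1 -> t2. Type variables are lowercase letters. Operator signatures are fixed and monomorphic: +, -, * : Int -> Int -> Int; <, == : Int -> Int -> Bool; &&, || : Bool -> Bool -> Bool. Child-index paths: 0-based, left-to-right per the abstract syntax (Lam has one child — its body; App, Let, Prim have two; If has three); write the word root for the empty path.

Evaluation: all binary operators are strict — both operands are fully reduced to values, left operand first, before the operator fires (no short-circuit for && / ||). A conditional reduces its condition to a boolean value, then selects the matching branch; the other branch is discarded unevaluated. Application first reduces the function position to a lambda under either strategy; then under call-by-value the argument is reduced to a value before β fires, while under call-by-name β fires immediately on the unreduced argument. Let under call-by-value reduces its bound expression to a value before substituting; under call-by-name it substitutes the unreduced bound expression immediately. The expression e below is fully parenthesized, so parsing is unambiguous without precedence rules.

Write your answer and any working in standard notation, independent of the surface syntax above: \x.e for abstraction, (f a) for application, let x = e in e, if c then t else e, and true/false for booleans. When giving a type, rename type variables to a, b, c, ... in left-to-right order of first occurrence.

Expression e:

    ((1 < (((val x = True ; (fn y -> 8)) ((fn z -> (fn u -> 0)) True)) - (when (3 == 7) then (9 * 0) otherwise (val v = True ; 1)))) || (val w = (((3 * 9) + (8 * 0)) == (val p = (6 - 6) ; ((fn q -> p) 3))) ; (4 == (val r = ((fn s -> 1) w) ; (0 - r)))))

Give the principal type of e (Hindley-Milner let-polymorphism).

Answer: Bool

Trace:
  unify Int ~ Int
let x : Bool
\y._ : a -> Int
\u._ : c -> Int
\z._ : b -> c -> Int
  unify b -> c -> Int ~ Bool -> d
  unify b ~ Bool
  unify c -> Int ~ d
_ _ : c -> Int
  unify a -> Int ~ (c -> Int) -> e
  unify a ~ c -> Int
  unify Int ~ e
_ _ : Int
  unify Int ~ Int
  unify Int ~ Int
  unify Int ~ Int
  unify Bool ~ Bool
  unify Int ~ Int
  unify Int ~ Int
let v : Bool
  unify Int ~ Int
  unify Int ~ Int
  unify Int ~ Int
  unify Bool ~ Bool
  unify Int ~ Int
  unify Int ~ Int
  unify Int ~ Int
  unify Int ~ Int
  unify Int ~ Int
  unify Int ~ Int
  unify Int ~ Int
  unify Int ~ Int
  unify Int ~ Int
let p : Int
p : Int
\q._ : f -> Int
  unify f -> Int ~ Int -> g
  unify f ~ Int
  unify Int ~ g
_ _ : Int
  unify Int ~ Int
let w : Bool
  unify Int ~ Int
\s._ : h -> Int
w : Bool
  unify h -> Int ~ Bool -> i
  unify h ~ Bool
  unify Int ~ i
_ _ : Int
let r : Int
  unify Int ~ Int
r : Int
  unify Int ~ Int
  unify Int ~ Int
  unify Bool ~ Bool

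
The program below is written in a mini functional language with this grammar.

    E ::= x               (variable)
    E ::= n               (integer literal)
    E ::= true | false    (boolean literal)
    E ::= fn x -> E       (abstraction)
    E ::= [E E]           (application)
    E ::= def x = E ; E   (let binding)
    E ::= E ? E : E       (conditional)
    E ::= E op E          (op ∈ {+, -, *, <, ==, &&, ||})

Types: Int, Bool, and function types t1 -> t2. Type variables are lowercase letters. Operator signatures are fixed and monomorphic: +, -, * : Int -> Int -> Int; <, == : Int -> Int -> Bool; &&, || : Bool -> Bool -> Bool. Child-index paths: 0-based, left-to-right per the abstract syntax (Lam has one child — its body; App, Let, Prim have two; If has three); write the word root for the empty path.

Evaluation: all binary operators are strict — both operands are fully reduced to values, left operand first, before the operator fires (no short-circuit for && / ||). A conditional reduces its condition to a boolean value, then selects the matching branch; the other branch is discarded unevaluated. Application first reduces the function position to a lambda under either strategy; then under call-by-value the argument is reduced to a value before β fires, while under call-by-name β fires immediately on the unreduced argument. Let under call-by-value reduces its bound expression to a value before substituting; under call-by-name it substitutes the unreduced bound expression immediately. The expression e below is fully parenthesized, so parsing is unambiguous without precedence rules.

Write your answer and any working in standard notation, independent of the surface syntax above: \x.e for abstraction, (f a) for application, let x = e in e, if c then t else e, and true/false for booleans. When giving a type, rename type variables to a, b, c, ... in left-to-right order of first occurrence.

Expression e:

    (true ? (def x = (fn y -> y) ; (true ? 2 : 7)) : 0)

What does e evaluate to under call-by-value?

Answer: 2

Derivation:
step 0: (if true then (let x = (\y.y) in (if true then 2 else 7)) else 0)
step 1: [if@root] (let x = (\y.y) in (if true then 2 else 7))
step 2: [let@root] (if true then 2 else 7)
step 3: [if@root] 2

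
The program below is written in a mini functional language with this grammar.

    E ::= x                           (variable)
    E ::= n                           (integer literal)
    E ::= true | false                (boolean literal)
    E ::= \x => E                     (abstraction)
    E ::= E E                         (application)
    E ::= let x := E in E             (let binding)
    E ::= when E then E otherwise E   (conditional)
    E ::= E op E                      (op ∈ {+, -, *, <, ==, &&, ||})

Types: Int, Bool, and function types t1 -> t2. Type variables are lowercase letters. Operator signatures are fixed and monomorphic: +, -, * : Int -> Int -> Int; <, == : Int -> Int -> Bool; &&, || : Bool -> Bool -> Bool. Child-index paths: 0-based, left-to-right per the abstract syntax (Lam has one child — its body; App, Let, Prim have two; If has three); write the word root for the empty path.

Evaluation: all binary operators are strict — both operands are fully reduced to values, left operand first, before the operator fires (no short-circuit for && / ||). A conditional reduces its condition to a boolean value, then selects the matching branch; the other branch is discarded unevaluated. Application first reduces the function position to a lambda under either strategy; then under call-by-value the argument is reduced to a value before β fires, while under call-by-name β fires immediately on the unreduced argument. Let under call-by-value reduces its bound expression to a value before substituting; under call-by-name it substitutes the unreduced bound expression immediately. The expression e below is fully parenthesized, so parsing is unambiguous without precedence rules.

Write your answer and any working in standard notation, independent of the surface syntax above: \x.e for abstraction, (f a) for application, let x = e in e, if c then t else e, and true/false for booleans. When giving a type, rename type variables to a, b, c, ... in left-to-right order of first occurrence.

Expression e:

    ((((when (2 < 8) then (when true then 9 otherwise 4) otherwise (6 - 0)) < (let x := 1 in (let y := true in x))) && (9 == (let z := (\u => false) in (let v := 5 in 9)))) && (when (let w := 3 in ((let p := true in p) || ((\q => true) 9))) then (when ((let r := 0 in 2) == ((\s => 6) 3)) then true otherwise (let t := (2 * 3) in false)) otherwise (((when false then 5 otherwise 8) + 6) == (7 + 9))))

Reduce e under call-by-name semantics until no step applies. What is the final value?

Derivation:
step 0: ((((if (2 < 8) then (if true then 9 else 4) else (6 - 0)) < (let x = 1 in (let y = true in x))) && (9 == (let z = (\u.false) in (let v = 5 in 9)))) && (if (let w = 3 in ((let p = true in p) || ((\q.true) 9))) then (if ((let r = 0 in 2) == ((\s.6) 3)) then true else (let t = (2 * 3) in false)) else (((if false then 5 else 8) + 6) == (7 + 9))))
step 1: [delta@0.0.0.0] ((((if true then (if true then 9 else 4) else (6 - 0)) < (let x = 1 in (let y = true in x))) && (9 == (let z = (\u.false) in (let v = 5 in 9)))) && (if (let w = 3 in ((let p = true in p) || ((\q.true) 9))) then (if ((let r = 0 in 2) == ((\s.6) 3)) then true else (let t = (2 * 3) in false)) else (((if false then 5 else 8) + 6) == (7 + 9))))
step 2: [if@0.0.0] ((((if true then 9 else 4) < (let x = 1 in (let y = true in x))) && (9 == (let z = (\u.false) in (let v = 5 in 9)))) && (if (let w = 3 in ((let p = true in p) || ((\q.true) 9))) then (if ((let r = 0 in 2) == ((\s.6) 3)) then true else (let t = (2 * 3) in false)) else (((if false then 5 else 8) + 6) == (7 + 9))))
step 3: [if@0.0.0] (((9 < (let x = 1 in (let y = true in x))) && (9 == (let z = (\u.false) in (let v = 5 in 9)))) && (if (let w = 3 in ((let p = true in p) || ((\q.true) 9))) then (if ((let r = 0 in 2) == ((\s.6) 3)) then true else (let t = (2 * 3) in false)) else (((if false then 5 else 8) + 6) == (7 + 9))))
step 4: [let@0.0.1] (((9 < (let y = true in 1)) && (9 == (let z = (\u.false) in (let v = 5 in 9)))) && (if (let w = 3 in ((let p = true in p) || ((\q.true) 9))) then (if ((let r = 0 in 2) == ((\s.6) 3)) then true else (let t = (2 * 3) in false)) else (((if false then 5 else 8) + 6) == (7 + 9))))
step 5: [let@0.0.1] (((9 < 1) && (9 == (let z = (\u.false) in (let v = 5 in 9)))) && (if (let w = 3 in ((let p = true in p) || ((\q.true) 9))) then (if ((let r = 0 in 2) == ((\s.6) 3)) then true else (let t = (2 * 3) in false)) else (((if false then 5 else 8) + 6) == (7 + 9))))
step 6: [delta@0.0] ((false && (9 == (let z = (\u.false) in (let v = 5 in 9)))) && (if (let w = 3 in ((let p = true in p) || ((\q.true) 9))) then (if ((let r = 0 in 2) == ((\s.6) 3)) then true else (let t = (2 * 3) in false)) else (((if false then 5 else 8) + 6) == (7 + 9))))
step 7: [let@0.1.1] ((false && (9 == (let v = 5 in 9))) && (if (let w = 3 in ((let p = true in p) || ((\q.true) 9))) then (if ((let r = 0 in 2) == ((\s.6) 3)) then true else (let t = (2 * 3) in false)) else (((if false then 5 else 8) + 6) == (7 + 9))))
step 8: [let@0.1.1] ((false && (9 == 9)) && (if (let w = 3 in ((let p = true in p) || ((\q.true) 9))) then (if ((let r = 0 in 2) == ((\s.6) 3)) then true else (let t = (2 * 3) in false)) else (((if false then 5 else 8) + 6) == (7 + 9))))
step 9: [delta@0.1] ((false && true) && (if (let w = 3 in ((let p = true in p) || ((\q.true) 9))) then (if ((let r = 0 in 2) == ((\s.6) 3)) then true else (let t = (2 * 3) in false)) else (((if false then 5 else 8) + 6) == (7 + 9))))
step 10: [delta@0] (false && (if (let w = 3 in ((let p = true in p) || ((\q.true) 9))) then (if ((let r = 0 in 2) == ((\s.6) 3)) then true else (let t = (2 * 3) in false)) else (((if false then 5 else 8) + 6) == (7 + 9))))
step 11: [let@1.0] (false && (if ((let p = true in p) || ((\q.true) 9)) then (if ((let r = 0 in 2) == ((\s.6) 3)) then true else (let t = (2 * 3) in false)) else (((if false then 5 else 8) + 6) == (7 + 9))))
step 12: [let@1.0.0] (false && (if (true || ((\q.true) 9)) then (if ((let r = 0 in 2) == ((\s.6) 3)) then true else (let t = (2 * 3) in false)) else (((if false then 5 else 8) + 6) == (7 + 9))))
step 13: [beta@1.0.1] (false && (if (true || true) then (if ((let r = 0 in 2) == ((\s.6) 3)) then true else (let t = (2 * 3) in false)) else (((if false then 5 else 8) + 6) == (7 + 9))))
step 14: [delta@1.0] (false && (if true then (if ((let r = 0 in 2) == ((\s.6) 3)) then true else (let t = (2 * 3) in false)) else (((if false then 5 else 8) + 6) == (7 + 9))))
step 15: [if@1] (false && (if ((let r = 0 in 2) == ((\s.6) 3)) then true else (let t = (2 * 3) in false)))
step 16: [let@1.0.0] (false && (if (2 == ((\s.6) 3)) then true else (let t = (2 * 3) in false)))
step 17: [beta@1.0.1] (false && (if (2 == 6) then true else (let t = (2 * 3) in false)))
step 18: [delta@1.0] (false && (if false then true else (let t = (2 * 3) in false)))
step 19: [if@1] (false && (let t = (2 * 3) in false))
step 20: [let@1] (false && false)
step 21: [delta@root] false

Answer: false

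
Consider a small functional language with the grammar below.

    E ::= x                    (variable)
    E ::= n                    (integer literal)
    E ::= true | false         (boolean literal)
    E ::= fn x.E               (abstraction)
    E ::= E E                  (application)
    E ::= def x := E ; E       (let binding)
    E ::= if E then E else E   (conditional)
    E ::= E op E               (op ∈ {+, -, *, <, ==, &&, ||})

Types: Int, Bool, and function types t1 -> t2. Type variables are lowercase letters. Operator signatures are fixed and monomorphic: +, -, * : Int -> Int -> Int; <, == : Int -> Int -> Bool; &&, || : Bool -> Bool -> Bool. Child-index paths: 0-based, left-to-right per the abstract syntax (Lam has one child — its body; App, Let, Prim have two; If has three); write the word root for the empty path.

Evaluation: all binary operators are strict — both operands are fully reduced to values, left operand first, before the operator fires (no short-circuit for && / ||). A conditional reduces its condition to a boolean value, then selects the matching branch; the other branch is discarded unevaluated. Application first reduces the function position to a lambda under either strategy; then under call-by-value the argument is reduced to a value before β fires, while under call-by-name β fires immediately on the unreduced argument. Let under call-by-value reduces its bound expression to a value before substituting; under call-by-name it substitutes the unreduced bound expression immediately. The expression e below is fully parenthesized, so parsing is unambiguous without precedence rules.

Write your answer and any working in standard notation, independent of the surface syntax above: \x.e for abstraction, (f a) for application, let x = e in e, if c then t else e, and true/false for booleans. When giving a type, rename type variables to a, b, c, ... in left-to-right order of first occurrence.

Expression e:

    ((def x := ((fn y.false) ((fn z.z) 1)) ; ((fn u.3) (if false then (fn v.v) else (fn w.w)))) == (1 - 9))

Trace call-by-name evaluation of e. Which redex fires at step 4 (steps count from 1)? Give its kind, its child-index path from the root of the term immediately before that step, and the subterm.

Answer: delta at root : (3 == -8)

Derivation:
step 0: ((let x = ((\y.false) ((\z.z) 1)) in ((\u.3) (if false then (\v.v) else (\w.w)))) == (1 - 9))
step 1: [let@0] (((\u.3) (if false then (\v.v) else (\w.w))) == (1 - 9))
step 2: [beta@0] (3 == (1 - 9))
step 3: [delta@1] (3 == -8)
step 4: [delta@root] false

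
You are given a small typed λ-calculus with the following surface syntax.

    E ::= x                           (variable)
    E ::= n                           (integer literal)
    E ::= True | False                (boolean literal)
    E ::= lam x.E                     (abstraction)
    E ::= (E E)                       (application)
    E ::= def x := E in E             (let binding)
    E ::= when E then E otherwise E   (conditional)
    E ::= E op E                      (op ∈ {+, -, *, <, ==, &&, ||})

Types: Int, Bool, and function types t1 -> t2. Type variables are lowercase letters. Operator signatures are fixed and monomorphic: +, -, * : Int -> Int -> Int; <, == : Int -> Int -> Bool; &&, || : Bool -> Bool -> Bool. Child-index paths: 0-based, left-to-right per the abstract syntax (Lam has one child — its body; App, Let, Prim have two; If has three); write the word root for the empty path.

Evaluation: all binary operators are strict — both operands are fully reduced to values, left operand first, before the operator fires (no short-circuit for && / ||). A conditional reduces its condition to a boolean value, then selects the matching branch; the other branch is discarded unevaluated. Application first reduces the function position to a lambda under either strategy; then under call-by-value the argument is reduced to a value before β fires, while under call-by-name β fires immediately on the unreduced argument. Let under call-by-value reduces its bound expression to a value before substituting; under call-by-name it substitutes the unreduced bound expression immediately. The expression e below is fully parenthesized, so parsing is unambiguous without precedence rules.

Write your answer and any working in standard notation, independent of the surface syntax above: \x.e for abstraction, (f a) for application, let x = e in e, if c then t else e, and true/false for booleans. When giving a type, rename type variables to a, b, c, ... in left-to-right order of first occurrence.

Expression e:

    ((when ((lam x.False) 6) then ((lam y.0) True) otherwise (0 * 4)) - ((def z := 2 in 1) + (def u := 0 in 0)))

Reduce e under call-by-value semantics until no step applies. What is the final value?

Answer: -1

Trace:
step 0: ((if ((\x.false) 6) then ((\y.0) true) else (0 * 4)) - ((let z = 2 in 1) + (let u = 0 in 0)))
step 1: [beta@0.0] ((if false then ((\y.0) true) else (0 * 4)) - ((let z = 2 in 1) + (let u = 0 in 0)))
step 2: [if@0] ((0 * 4) - ((let z = 2 in 1) + (let u = 0 in 0)))
step 3: [delta@0] (0 - ((let z = 2 in 1) + (let u = 0 in 0)))
step 4: [let@1.0] (0 - (1 + (let u = 0 in 0)))
step 5: [let@1.1] (0 - (1 + 0))
step 6: [delta@1] (0 - 1)
step 7: [delta@root] -1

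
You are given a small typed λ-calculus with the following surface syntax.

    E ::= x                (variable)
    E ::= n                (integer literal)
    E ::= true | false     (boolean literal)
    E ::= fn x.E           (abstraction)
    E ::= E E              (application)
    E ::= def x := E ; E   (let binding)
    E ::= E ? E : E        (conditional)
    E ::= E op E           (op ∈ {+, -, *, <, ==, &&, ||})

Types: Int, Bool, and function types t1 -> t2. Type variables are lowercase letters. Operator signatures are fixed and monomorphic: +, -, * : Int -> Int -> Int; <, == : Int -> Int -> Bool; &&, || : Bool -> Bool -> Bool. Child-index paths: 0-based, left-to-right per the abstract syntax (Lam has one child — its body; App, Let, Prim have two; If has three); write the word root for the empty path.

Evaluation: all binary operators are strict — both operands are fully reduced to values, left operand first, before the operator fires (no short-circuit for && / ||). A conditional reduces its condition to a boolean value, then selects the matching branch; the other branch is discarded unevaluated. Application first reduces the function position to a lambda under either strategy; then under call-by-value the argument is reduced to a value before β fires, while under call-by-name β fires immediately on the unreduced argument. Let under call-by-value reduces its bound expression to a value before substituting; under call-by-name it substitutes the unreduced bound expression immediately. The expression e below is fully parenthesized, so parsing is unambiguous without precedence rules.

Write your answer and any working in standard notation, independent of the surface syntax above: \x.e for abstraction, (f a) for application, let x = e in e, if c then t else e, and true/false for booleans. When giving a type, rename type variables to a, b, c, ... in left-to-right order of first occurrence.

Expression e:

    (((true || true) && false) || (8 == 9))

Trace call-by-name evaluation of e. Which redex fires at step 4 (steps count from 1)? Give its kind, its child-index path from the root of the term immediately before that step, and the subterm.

Answer: delta at root : (false || false)

Working:
step 0: (((true || true) && false) || (8 == 9))
step 1: [delta@0.0] ((true && false) || (8 == 9))
step 2: [delta@0] (false || (8 == 9))
step 3: [delta@1] (false || false)
step 4: [delta@root] false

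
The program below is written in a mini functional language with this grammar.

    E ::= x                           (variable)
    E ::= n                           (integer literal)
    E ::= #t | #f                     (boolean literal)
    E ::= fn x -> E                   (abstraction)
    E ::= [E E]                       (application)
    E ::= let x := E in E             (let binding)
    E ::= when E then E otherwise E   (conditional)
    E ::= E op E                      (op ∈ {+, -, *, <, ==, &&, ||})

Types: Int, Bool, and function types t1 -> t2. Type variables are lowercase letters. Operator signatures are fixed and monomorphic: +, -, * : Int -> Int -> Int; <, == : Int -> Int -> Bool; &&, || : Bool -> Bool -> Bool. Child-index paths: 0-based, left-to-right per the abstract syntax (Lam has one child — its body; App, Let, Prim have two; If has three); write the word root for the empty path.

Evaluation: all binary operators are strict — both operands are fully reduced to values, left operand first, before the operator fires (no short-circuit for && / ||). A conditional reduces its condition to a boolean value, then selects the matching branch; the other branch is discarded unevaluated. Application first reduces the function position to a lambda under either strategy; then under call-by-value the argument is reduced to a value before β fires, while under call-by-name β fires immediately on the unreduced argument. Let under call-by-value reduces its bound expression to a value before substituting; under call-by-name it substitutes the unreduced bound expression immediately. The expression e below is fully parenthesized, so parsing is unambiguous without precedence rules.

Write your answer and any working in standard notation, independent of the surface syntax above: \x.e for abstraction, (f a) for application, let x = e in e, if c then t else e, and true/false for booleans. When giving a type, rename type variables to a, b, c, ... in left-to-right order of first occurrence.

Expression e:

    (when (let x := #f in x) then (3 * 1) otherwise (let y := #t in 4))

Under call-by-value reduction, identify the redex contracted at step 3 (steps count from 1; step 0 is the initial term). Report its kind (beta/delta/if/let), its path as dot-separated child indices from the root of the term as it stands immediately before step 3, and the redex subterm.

Trace:
step 0: (if (let x = false in x) then (3 * 1) else (let y = true in 4))
step 1: [let@0] (if false then (3 * 1) else (let y = true in 4))
step 2: [if@root] (let y = true in 4)
step 3: [let@root] 4

Answer: let at root : (let y = true in 4)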